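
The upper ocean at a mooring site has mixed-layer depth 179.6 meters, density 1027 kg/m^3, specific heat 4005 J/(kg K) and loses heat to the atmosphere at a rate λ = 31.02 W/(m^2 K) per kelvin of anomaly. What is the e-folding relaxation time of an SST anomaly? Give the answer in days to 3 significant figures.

Areal heat capacity C = ρ c_p D = 1027 × 4005 × 179.6 = 7.39×10^8 J/(m^2 K).
Relaxation time τ = C / λ = 7.39×10^8 / 31.02 = 2.38×10^7 s.
In days: 2.38×10^7 s / (86400 s/day) = 276 days.

276 days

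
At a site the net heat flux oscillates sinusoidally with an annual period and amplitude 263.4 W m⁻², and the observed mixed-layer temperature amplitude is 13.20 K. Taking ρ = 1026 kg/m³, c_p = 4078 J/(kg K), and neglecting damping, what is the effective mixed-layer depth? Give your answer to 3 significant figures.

ω = 2π / 3.15×10^7 s = 1.99×10^-7 s⁻¹.
Required C = F₀ / (A ω) = 263.4 / (13.20 × 1.99×10^-7) = 1.00×10^8 J/(m²·K).
D = C / (ρ c_p) = 1.00×10^8 / (1026 × 4078) = 23.9 m.

23.9 m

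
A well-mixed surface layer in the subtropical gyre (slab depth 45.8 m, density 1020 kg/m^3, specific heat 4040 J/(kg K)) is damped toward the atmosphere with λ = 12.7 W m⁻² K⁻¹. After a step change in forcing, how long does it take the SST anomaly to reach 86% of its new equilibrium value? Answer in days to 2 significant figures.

340 days

Areal heat capacity C = ρ c_p D = 1020 × 4040 × 45.8 = 1.89×10^8 J m⁻² K⁻¹.
τ = C / λ = 1.89×10^8 / 12.7 = 1.49×10^7 s.
Fraction reached: 1 − e^(−t/τ) = 0.86 ⇒ t = −τ ln(1 − 0.86) = τ × 1.97.
t = 2.92×10^7 s = 338 days.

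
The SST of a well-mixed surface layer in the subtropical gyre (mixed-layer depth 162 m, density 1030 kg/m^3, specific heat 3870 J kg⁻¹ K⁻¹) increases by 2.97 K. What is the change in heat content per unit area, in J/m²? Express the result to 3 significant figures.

Areal heat capacity C = ρ c_p D = 1030 × 3870 × 162 = 6.46×10^8 J m⁻² K⁻¹.
ΔQ = C ΔT = 6.46×10^8 × 2.97 = 1.92×10^9 J/m².

1.92×10^9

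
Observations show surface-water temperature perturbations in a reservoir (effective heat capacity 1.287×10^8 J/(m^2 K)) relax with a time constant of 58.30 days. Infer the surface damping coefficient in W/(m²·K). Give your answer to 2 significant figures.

26

Areal heat capacity C = 1.287×10^8 J/(m^2 K) (given).
τ = 58.30 days = 5.04×10^6 s.
λ = C / τ = 1.29×10^8 / 5.04×10^6 = 25.6 W/(m²·K).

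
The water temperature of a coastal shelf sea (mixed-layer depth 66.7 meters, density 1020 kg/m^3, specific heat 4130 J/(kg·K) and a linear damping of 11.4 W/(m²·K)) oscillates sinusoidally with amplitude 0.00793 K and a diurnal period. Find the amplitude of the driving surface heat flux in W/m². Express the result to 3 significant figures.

162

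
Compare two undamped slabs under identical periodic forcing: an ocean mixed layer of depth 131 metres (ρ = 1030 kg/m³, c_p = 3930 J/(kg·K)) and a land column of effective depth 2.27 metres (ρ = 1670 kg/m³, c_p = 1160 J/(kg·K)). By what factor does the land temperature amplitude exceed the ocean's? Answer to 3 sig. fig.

121

C_ocean = 1030 × 3930 × 131 = 5.30×10^8 J/(m²·K).
C_land = 1670 × 1160 × 2.27 = 4.40×10^6 J/(m²·K).
Undamped amplitude ∝ 1/C, so A_land/A_ocean = C_ocean/C_land = 121.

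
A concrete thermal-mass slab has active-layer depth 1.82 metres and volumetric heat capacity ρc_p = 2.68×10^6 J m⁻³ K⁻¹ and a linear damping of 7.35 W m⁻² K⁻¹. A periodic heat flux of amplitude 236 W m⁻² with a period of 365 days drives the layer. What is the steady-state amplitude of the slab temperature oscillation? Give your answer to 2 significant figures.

32 K

Areal heat capacity C = ρc_p × D = 2.68×10^6 × 1.82 = 4.88×10^6 J m⁻² K⁻¹.
Angular frequency ω = 2π / T = 2π / 3.15×10^7 s = 1.99×10^-7 s⁻¹.
√((Cω)² + λ²) = √((0.972)² + 7.35²) = 7.41 W/(m²·K).
Amplitude A = F₀ / √((Cω)²+λ²) = 236 / 7.41 = 31.8 K.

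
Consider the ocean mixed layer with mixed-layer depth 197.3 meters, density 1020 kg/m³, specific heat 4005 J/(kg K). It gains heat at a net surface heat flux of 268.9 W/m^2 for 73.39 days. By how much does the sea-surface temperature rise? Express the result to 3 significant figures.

Areal heat capacity C = ρ c_p D = 1020 × 4005 × 197.3 = 8.06×10^8 J/(m²·K).
Net heat input Q = F Δt = 268.9 × (73.39 days × 86400 s/day) = 1.71×10^9 J/m².
ΔT = Q / C = 1.71×10^9 / 8.06×10^8 = 2.12 K.

2.12 K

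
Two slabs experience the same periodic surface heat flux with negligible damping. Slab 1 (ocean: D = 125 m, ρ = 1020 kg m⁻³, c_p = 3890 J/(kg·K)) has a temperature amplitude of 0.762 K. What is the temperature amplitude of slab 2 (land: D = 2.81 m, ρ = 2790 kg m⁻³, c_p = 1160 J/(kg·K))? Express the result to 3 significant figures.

C_ocean = 4.96×10^8 J/(m²·K); C_land = 9.09×10^6 J/(m²·K).
A ∝ 1/C ⇒ A_land = A_ocean × C_ocean/C_land = 0.762 × 54.5 = 41.6 K.

41.6 K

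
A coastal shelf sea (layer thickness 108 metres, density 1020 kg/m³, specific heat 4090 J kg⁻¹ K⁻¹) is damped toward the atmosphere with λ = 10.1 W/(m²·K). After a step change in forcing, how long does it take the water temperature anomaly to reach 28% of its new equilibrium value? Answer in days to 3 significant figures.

170 days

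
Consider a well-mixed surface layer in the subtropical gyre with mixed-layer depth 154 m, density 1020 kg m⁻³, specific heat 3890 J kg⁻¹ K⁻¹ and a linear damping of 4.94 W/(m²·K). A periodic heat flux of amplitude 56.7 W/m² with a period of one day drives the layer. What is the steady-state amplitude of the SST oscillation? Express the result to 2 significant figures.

Areal heat capacity C = ρ c_p D = 1020 × 3890 × 154 = 6.11×10^8 J m⁻² K⁻¹.
Angular frequency ω = 2π / T = 2π / 86400 s = 7.27×10^-5 s⁻¹.
√((Cω)² + λ²) = √((44400)² + 4.94²) = 44400 W/(m²·K).
Amplitude A = F₀ / √((Cω)²+λ²) = 56.7 / 44400 = 0.00128 K.

0.0013 K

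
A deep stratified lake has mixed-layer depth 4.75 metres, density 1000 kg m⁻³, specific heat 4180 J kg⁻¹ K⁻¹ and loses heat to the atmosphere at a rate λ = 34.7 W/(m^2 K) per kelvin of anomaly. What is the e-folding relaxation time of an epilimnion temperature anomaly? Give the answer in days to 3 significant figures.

Areal heat capacity C = ρ c_p D = 1000 × 4180 × 4.75 = 1.99×10^7 J m⁻² K⁻¹.
Relaxation time τ = C / λ = 1.99×10^7 / 34.7 = 5.72×10^5 s.
In days: 5.72×10^5 s / (86400 s/day) = 6.62 days.

6.62 days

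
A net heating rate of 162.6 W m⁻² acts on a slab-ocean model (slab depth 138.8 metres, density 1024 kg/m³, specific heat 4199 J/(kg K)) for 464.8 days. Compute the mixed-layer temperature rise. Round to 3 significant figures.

10.9 K

Areal heat capacity C = ρ c_p D = 1024 × 4199 × 138.8 = 5.97×10^8 J m⁻² K⁻¹.
Net heat input Q = F Δt = 162.6 × (464.8 days × 86400 s/day) = 6.53×10^9 J/m².
ΔT = Q / C = 6.53×10^9 / 5.97×10^8 = 10.9 K.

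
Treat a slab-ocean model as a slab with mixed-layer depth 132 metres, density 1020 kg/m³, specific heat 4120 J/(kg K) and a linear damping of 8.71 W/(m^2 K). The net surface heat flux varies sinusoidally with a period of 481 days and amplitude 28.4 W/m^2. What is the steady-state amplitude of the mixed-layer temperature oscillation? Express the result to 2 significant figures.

0.34 K

Areal heat capacity C = ρ c_p D = 1020 × 4120 × 132 = 5.55×10^8 J m⁻² K⁻¹.
Angular frequency ω = 2π / T = 2π / 4.16×10^7 s = 1.51×10^-7 s⁻¹.
√((Cω)² + λ²) = √((83.9)² + 8.71²) = 84.3 W/(m²·K).
Amplitude A = F₀ / √((Cω)²+λ²) = 28.4 / 84.3 = 0.337 K.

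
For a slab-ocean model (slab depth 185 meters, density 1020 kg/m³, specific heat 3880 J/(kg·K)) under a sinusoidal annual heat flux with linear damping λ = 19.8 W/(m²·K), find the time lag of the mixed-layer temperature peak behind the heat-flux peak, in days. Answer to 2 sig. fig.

Areal heat capacity C = ρ c_p D = 1020 × 3880 × 185 = 7.32×10^8 J/(m²·K).
ω = 2π / 3.15×10^7 s = 1.99×10^-7 s⁻¹.
Phase lag φ = arctan(Cω/λ) = arctan(146/19.8) = 1.44 rad.
Time lag = φ / ω = 1.44 / 1.99×10^-7 = 7.21×10^6 s = 83.4 days.

83 days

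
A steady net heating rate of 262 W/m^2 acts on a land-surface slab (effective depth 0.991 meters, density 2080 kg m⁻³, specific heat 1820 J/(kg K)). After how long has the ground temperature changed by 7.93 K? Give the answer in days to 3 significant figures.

Areal heat capacity C = ρ c_p D = 2080 × 1820 × 0.991 = 3.75×10^6 J/(m²·K).
Time required: Δt = C ΔT / F = 3.75×10^6 × 7.93 / 262 = 1.14×10^5 s.
In days: 1.14×10^5 s / (86400 s/day) = 1.31 days.

1.31 days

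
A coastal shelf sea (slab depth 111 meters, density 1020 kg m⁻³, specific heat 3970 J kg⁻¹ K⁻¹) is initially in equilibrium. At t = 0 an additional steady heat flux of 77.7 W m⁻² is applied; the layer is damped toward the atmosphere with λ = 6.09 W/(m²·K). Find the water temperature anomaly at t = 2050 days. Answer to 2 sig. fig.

12 K

Areal heat capacity C = ρ c_p D = 1020 × 3970 × 111 = 4.49×10^8 J/(m^2 K).
τ = C / λ = 4.49×10^8 / 6.09 = 7.38×10^7 s.
Equilibrium anomaly ΔT_eq = F / λ = 77.7 / 6.09 = 12.8 K.
t = 2050 days = 1.77×10^8 s, so t/τ = 2.40.
ΔT(t) = ΔT_eq (1 − e^(−t/τ)) = 12.8 × (1 − e^−2.40) = 11.6 K.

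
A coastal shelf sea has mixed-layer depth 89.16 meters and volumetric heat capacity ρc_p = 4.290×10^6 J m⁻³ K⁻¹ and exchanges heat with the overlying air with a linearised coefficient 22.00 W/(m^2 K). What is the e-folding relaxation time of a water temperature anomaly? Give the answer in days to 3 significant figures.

201 days

Areal heat capacity C = ρc_p × D = 4.290×10^6 × 89.16 = 3.82×10^8 J m⁻² K⁻¹.
Relaxation time τ = C / λ = 3.82×10^8 / 22.00 = 1.74×10^7 s.
In days: 1.74×10^7 s / (86400 s/day) = 201 days.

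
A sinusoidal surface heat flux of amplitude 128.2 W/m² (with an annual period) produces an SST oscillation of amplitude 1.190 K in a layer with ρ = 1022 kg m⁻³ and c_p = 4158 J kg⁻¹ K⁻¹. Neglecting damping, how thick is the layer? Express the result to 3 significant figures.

127 m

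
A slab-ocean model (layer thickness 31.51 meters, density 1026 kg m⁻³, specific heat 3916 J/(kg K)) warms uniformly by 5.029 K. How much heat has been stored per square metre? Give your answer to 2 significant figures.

Areal heat capacity C = ρ c_p D = 1026 × 3916 × 31.51 = 1.27×10^8 J m⁻² K⁻¹.
ΔQ = C ΔT = 1.27×10^8 × 5.029 = 6.37×10^8 J/m².

6.4×10^8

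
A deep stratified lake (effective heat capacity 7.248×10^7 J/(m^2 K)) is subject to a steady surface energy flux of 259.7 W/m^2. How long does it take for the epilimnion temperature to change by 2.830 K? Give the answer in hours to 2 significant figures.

220 hours

Areal heat capacity C = 7.248×10^7 J/(m^2 K) (given).
Time required: Δt = C ΔT / F = 7.25×10^7 × 2.830 / 259.7 = 7.90×10^5 s.
In hours: 7.90×10^5 s / (3600 s/hour) = 219 hours.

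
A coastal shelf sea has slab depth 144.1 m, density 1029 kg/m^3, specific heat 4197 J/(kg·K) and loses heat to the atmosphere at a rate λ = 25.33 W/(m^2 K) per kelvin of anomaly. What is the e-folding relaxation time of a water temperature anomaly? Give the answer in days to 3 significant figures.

284 days

Areal heat capacity C = ρ c_p D = 1029 × 4197 × 144.1 = 6.22×10^8 J/(m²·K).
Relaxation time τ = C / λ = 6.22×10^8 / 25.33 = 2.46×10^7 s.
In days: 2.46×10^7 s / (86400 s/day) = 284 days.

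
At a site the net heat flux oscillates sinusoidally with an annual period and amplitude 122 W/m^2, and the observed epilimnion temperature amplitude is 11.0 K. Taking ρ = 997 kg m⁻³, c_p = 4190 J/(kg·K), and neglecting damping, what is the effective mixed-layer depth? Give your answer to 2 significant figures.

ω = 2π / 3.15×10^7 s = 1.99×10^-7 s⁻¹.
Required C = F₀ / (A ω) = 122 / (11.0 × 1.99×10^-7) = 5.57×10^7 J/(m²·K).
D = C / (ρ c_p) = 5.57×10^7 / (997 × 4190) = 13.3 m.

13 m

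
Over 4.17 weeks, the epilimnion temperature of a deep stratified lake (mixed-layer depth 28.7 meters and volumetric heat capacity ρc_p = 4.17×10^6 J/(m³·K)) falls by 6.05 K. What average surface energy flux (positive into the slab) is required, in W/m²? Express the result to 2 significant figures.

Areal heat capacity C = ρc_p × D = 4.17×10^6 × 28.7 = 1.20×10^8 J/(m^2 K).
Required heat per unit area: Q = C ΔT = 1.20×10^8 × -6.05 = -7.24×10^8 J/m².
Flux F = Q / Δt = -7.24×10^8 / 2.52×10^6 s = -287 W/m².

-290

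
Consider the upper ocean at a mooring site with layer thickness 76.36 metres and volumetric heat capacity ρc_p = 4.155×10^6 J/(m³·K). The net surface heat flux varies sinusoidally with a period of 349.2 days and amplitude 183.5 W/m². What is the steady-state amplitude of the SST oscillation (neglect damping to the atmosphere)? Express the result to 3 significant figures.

2.78 K

Areal heat capacity C = ρc_p × D = 4.155×10^6 × 76.36 = 3.17×10^8 J m⁻² K⁻¹.
Angular frequency ω = 2π / T = 2π / 3.02×10^7 s = 2.08×10^-7 s⁻¹.
Cω = 3.17×10^8 × 2.08×10^-7 = 66.1 W/(m²·K).
Amplitude A = F₀ / (Cω) = 183.5 / 66.1 = 2.78 K.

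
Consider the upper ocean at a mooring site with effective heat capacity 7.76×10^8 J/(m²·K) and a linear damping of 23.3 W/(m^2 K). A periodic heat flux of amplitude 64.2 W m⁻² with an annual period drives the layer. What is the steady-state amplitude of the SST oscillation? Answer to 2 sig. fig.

Areal heat capacity C = 7.76×10^8 J/(m²·K) (given).
Angular frequency ω = 2π / T = 2π / 3.15×10^7 s = 1.99×10^-7 s⁻¹.
√((Cω)² + λ²) = √((155)² + 23.3²) = 156 W/(m²·K).
Amplitude A = F₀ / √((Cω)²+λ²) = 64.2 / 156 = 0.411 K.

0.41 K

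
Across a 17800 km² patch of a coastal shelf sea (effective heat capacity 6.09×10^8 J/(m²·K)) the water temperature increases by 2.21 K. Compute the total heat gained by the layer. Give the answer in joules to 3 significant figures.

2.40×10^19 J

Areal heat capacity C = 6.09×10^8 J/(m²·K) (given).
Heat per unit area: q = C ΔT = 6.09×10^8 × 2.21 = 1.35×10^9 J/m².
Total heat: Q = q × A = 1.35×10^9 × (17800 × 10⁶ m²) = 2.40×10^19 J.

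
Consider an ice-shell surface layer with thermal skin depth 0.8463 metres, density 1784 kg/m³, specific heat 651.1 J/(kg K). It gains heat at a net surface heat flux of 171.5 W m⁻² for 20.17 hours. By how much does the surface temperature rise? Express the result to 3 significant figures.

Areal heat capacity C = ρ c_p D = 1784 × 651.1 × 0.8463 = 9.83×10^5 J m⁻² K⁻¹.
Net heat input Q = F Δt = 171.5 × (20.17 hours × 3600 s/hour) = 1.25×10^7 J/m².
ΔT = Q / C = 1.25×10^7 / 9.83×10^5 = 12.7 K.

12.7 K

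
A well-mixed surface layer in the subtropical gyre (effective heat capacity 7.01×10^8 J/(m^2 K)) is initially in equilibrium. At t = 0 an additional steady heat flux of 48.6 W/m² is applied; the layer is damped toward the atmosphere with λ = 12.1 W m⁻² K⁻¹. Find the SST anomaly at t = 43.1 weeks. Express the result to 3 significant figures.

1.46 K

Areal heat capacity C = 7.01×10^8 J/(m^2 K) (given).
τ = C / λ = 7.01×10^8 / 12.1 = 5.79×10^7 s.
Equilibrium anomaly ΔT_eq = F / λ = 48.6 / 12.1 = 4.02 K.
t = 43.1 weeks = 2.61×10^7 s, so t/τ = 0.450.
ΔT(t) = ΔT_eq (1 − e^(−t/τ)) = 4.02 × (1 − e^−0.450) = 1.46 K.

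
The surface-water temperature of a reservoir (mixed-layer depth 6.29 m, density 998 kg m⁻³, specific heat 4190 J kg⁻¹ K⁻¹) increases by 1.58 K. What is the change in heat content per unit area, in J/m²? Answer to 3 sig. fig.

4.16×10^7

Areal heat capacity C = ρ c_p D = 998 × 4190 × 6.29 = 2.63×10^7 J m⁻² K⁻¹.
ΔQ = C ΔT = 2.63×10^7 × 1.58 = 4.16×10^7 J/m².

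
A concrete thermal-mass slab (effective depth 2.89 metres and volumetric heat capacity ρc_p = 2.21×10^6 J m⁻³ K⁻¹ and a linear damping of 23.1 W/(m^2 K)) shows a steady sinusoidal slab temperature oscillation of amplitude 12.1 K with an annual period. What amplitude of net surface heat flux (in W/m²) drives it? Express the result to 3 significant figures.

280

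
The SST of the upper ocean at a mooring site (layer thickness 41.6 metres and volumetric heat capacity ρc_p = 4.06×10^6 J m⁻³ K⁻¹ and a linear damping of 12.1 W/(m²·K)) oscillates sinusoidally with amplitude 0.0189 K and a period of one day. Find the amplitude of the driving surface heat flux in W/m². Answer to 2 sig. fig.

Areal heat capacity C = ρc_p × D = 4.06×10^6 × 41.6 = 1.69×10^8 J m⁻² K⁻¹.
ω = 2π / 86400 s = 7.27×10^-5 s⁻¹.
√((Cω)² + λ²) = √((12300)² + 12.1²) = 12300 W/(m²·K).
F₀ = A × √((Cω)²+λ²) = 0.0189 × 12300 = 232 W/m².

230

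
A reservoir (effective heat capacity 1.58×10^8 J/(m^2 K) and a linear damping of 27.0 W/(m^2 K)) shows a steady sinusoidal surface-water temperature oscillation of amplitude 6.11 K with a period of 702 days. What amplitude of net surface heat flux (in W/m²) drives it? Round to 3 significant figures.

Areal heat capacity C = 1.58×10^8 J/(m^2 K) (given).
ω = 2π / 6.07×10^7 s = 1.04×10^-7 s⁻¹.
√((Cω)² + λ²) = √((16.4)² + 27.0²) = 31.6 W/(m²·K).
F₀ = A × √((Cω)²+λ²) = 6.11 × 31.6 = 193 W/m².

193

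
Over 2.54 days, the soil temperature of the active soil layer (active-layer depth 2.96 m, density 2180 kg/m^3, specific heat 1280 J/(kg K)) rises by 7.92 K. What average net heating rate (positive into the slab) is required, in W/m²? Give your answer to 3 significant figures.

298

Areal heat capacity C = ρ c_p D = 2180 × 1280 × 2.96 = 8.26×10^6 J m⁻² K⁻¹.
Required heat per unit area: Q = C ΔT = 8.26×10^6 × 7.92 = 6.54×10^7 J/m².
Flux F = Q / Δt = 6.54×10^7 / 2.19×10^5 s = 298 W/m².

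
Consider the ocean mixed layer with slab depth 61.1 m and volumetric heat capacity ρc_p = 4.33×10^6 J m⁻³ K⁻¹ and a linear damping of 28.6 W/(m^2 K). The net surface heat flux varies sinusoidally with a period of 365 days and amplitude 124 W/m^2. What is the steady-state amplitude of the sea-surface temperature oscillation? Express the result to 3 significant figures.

2.07 K

Areal heat capacity C = ρc_p × D = 4.33×10^6 × 61.1 = 2.65×10^8 J/(m²·K).
Angular frequency ω = 2π / T = 2π / 3.15×10^7 s = 1.99×10^-7 s⁻¹.
√((Cω)² + λ²) = √((52.7)² + 28.6²) = 60.0 W/(m²·K).
Amplitude A = F₀ / √((Cω)²+λ²) = 124 / 60.0 = 2.07 K.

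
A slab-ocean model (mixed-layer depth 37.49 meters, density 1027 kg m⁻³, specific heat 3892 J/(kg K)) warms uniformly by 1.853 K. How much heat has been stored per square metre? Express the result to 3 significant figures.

2.78×10^8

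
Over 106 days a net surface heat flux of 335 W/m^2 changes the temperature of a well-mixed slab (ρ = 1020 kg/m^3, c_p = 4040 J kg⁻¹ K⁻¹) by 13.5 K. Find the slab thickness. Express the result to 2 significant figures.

Heat input Q = F Δt = 335 × 9.16×10^6 s = 3.07×10^9 J/m².
Required areal heat capacity C = Q / ΔT = 2.27×10^8 J/(m²·K).
Depth D = C / (ρ c_p) = 2.27×10^8 / (1020 × 4040) = 55.2 m.

55 m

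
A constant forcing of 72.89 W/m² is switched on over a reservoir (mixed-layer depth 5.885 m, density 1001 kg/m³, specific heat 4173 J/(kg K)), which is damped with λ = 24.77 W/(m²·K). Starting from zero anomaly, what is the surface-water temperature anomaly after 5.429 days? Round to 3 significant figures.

Areal heat capacity C = ρ c_p D = 1001 × 4173 × 5.885 = 2.46×10^7 J/(m²·K).
τ = C / λ = 2.46×10^7 / 24.77 = 9.92×10^5 s.
Equilibrium anomaly ΔT_eq = F / λ = 72.89 / 24.77 = 2.94 K.
t = 5.429 days = 4.69×10^5 s, so t/τ = 0.473.
ΔT(t) = ΔT_eq (1 − e^(−t/τ)) = 2.94 × (1 − e^−0.473) = 1.11 K.

1.11 K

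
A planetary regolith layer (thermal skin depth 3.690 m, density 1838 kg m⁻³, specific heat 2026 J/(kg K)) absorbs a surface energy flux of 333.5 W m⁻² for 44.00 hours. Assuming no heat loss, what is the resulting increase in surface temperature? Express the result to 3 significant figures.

Areal heat capacity C = ρ c_p D = 1838 × 2026 × 3.690 = 1.37×10^7 J/(m^2 K).
Net heat input Q = F Δt = 333.5 × (44.00 hours × 3600 s/hour) = 5.28×10^7 J/m².
ΔT = Q / C = 5.28×10^7 / 1.37×10^7 = 3.84 K.

3.84 K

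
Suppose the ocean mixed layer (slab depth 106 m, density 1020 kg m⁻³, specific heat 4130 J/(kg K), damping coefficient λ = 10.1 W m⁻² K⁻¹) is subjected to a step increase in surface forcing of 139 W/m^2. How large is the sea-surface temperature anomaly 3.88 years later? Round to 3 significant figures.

12.9 K

Areal heat capacity C = ρ c_p D = 1020 × 4130 × 106 = 4.47×10^8 J/(m^2 K).
τ = C / λ = 4.47×10^8 / 10.1 = 4.42×10^7 s.
Equilibrium anomaly ΔT_eq = F / λ = 139 / 10.1 = 13.8 K.
t = 3.88 years = 1.22×10^8 s, so t/τ = 2.77.
ΔT(t) = ΔT_eq (1 − e^(−t/τ)) = 13.8 × (1 − e^−2.77) = 12.9 K.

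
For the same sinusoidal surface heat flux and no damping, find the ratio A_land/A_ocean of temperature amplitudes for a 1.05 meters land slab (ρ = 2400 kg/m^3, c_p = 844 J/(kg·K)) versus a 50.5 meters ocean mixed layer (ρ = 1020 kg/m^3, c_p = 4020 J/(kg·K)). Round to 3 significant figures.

97.4

C_ocean = 1020 × 4020 × 50.5 = 2.07×10^8 J/(m²·K).
C_land = 2400 × 844 × 1.05 = 2.13×10^6 J/(m²·K).
Undamped amplitude ∝ 1/C, so A_land/A_ocean = C_ocean/C_land = 97.4.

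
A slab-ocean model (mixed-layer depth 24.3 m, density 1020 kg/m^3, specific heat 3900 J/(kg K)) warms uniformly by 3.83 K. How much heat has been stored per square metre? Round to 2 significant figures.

3.7×10^8

Areal heat capacity C = ρ c_p D = 1020 × 3900 × 24.3 = 9.67×10^7 J m⁻² K⁻¹.
ΔQ = C ΔT = 9.67×10^7 × 3.83 = 3.70×10^8 J/m².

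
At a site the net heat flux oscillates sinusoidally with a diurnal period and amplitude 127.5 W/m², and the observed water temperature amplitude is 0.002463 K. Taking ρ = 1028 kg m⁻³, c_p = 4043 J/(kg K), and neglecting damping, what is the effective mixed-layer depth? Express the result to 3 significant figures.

ω = 2π / 86400 s = 7.27×10^-5 s⁻¹.
Required C = F₀ / (A ω) = 127.5 / (0.002463 × 7.27×10^-5) = 7.12×10^8 J/(m²·K).
D = C / (ρ c_p) = 7.12×10^8 / (1028 × 4043) = 171 m.

171 m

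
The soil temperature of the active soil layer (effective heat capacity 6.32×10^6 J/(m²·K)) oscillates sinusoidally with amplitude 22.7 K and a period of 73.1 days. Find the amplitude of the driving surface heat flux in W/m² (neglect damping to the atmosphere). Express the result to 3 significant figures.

143

Areal heat capacity C = 6.32×10^6 J/(m²·K) (given).
ω = 2π / 6.32×10^6 s = 9.95×10^-7 s⁻¹.
Cω = 6.32×10^6 × 9.95×10^-7 = 6.29 W/(m²·K).
F₀ = A × Cω = 22.7 × 6.29 = 143 W/m².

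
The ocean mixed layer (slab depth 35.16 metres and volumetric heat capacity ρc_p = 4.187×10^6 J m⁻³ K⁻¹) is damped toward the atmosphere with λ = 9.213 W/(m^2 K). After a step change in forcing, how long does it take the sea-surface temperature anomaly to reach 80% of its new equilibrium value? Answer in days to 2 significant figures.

300 days

Areal heat capacity C = ρc_p × D = 4.187×10^6 × 35.16 = 1.47×10^8 J m⁻² K⁻¹.
τ = C / λ = 1.47×10^8 / 9.213 = 1.60×10^7 s.
Fraction reached: 1 − e^(−t/τ) = 0.80 ⇒ t = −τ ln(1 − 0.80) = τ × 1.61.
t = 2.57×10^7 s = 298 days.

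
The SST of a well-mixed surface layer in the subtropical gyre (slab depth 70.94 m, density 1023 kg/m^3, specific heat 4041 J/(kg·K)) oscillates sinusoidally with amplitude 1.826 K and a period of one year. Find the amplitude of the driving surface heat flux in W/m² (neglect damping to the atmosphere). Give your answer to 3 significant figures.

Areal heat capacity C = ρ c_p D = 1023 × 4041 × 70.94 = 2.93×10^8 J m⁻² K⁻¹.
ω = 2π / 3.15×10^7 s = 1.99×10^-7 s⁻¹.
Cω = 2.93×10^8 × 1.99×10^-7 = 58.4 W/(m²·K).
F₀ = A × Cω = 1.826 × 58.4 = 107 W/m².

107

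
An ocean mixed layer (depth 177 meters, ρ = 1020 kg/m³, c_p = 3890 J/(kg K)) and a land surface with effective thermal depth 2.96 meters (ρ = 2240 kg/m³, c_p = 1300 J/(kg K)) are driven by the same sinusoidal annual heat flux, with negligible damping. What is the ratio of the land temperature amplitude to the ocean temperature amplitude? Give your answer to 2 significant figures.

C_ocean = 1020 × 3890 × 177 = 7.02×10^8 J/(m²·K).
C_land = 2240 × 1300 × 2.96 = 8.62×10^6 J/(m²·K).
Undamped amplitude ∝ 1/C, so A_land/A_ocean = C_ocean/C_land = 81.5.

81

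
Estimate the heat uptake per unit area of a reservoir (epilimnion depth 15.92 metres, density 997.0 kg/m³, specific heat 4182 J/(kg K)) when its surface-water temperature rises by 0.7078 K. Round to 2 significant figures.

Areal heat capacity C = ρ c_p D = 997.0 × 4182 × 15.92 = 6.64×10^7 J m⁻² K⁻¹.
ΔQ = C ΔT = 6.64×10^7 × 0.7078 = 4.70×10^7 J/m².

4.7×10^7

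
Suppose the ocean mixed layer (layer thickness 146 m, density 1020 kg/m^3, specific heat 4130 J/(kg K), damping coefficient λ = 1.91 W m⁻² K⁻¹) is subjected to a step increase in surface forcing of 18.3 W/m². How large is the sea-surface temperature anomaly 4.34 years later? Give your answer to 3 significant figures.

3.32 K

Areal heat capacity C = ρ c_p D = 1020 × 4130 × 146 = 6.15×10^8 J/(m^2 K).
τ = C / λ = 6.15×10^8 / 1.91 = 3.22×10^8 s.
Equilibrium anomaly ΔT_eq = F / λ = 18.3 / 1.91 = 9.58 K.
t = 4.34 years = 1.37×10^8 s, so t/τ = 0.425.
ΔT(t) = ΔT_eq (1 − e^(−t/τ)) = 9.58 × (1 − e^−0.425) = 3.32 K.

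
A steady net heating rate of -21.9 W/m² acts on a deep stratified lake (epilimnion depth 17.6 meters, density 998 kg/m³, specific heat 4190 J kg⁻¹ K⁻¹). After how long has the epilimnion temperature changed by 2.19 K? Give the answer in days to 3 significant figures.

85.2 days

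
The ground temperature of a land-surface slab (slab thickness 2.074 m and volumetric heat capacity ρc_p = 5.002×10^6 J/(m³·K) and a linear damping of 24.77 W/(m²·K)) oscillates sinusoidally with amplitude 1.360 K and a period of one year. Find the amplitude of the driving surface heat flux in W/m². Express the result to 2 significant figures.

Areal heat capacity C = ρc_p × D = 5.002×10^6 × 2.074 = 1.04×10^7 J/(m²·K).
ω = 2π / 3.15×10^7 s = 1.99×10^-7 s⁻¹.
√((Cω)² + λ²) = √((2.07)² + 24.77²) = 24.9 W/(m²·K).
F₀ = A × √((Cω)²+λ²) = 1.360 × 24.9 = 33.8 W/m².

34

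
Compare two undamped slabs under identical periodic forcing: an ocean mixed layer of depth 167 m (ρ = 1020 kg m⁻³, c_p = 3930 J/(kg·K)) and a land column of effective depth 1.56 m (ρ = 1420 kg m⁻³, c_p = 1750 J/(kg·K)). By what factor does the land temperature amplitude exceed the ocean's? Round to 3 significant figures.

173

C_ocean = 1020 × 3930 × 167 = 6.69×10^8 J/(m²·K).
C_land = 1420 × 1750 × 1.56 = 3.88×10^6 J/(m²·K).
Undamped amplitude ∝ 1/C, so A_land/A_ocean = C_ocean/C_land = 173.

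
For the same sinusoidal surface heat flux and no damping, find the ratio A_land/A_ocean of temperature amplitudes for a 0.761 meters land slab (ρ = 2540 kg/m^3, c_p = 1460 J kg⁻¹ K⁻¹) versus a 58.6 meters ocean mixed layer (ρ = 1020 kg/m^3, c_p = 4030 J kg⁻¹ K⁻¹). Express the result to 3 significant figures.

C_ocean = 1020 × 4030 × 58.6 = 2.41×10^8 J/(m²·K).
C_land = 2540 × 1460 × 0.761 = 2.82×10^6 J/(m²·K).
Undamped amplitude ∝ 1/C, so A_land/A_ocean = C_ocean/C_land = 85.4.

85.4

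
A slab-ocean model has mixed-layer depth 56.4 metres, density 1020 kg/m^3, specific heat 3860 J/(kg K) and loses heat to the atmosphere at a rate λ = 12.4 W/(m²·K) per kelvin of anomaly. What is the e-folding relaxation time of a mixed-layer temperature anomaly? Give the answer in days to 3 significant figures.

207 days

Areal heat capacity C = ρ c_p D = 1020 × 3860 × 56.4 = 2.22×10^8 J/(m²·K).
Relaxation time τ = C / λ = 2.22×10^8 / 12.4 = 1.79×10^7 s.
In days: 1.79×10^7 s / (86400 s/day) = 207 days.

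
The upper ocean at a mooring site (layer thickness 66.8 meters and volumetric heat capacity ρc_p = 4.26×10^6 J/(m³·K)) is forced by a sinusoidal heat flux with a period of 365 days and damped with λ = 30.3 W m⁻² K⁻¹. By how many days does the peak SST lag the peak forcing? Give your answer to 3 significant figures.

Areal heat capacity C = ρc_p × D = 4.26×10^6 × 66.8 = 2.85×10^8 J/(m^2 K).
ω = 2π / 3.15×10^7 s = 1.99×10^-7 s⁻¹.
Phase lag φ = arctan(Cω/λ) = arctan(56.7/30.3) = 1.08 rad.
Time lag = φ / ω = 1.08 / 1.99×10^-7 = 5.42×10^6 s = 62.7 days.

62.7 days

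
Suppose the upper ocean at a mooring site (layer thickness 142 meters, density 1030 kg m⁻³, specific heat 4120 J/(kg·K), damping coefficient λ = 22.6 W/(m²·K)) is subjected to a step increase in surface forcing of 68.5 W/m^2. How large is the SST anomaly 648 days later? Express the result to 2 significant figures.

Areal heat capacity C = ρ c_p D = 1030 × 4120 × 142 = 6.03×10^8 J m⁻² K⁻¹.
τ = C / λ = 6.03×10^8 / 22.6 = 2.67×10^7 s.
Equilibrium anomaly ΔT_eq = F / λ = 68.5 / 22.6 = 3.03 K.
t = 648 days = 5.60×10^7 s, so t/τ = 2.10.
ΔT(t) = ΔT_eq (1 − e^(−t/τ)) = 3.03 × (1 − e^−2.10) = 2.66 K.

2.7 K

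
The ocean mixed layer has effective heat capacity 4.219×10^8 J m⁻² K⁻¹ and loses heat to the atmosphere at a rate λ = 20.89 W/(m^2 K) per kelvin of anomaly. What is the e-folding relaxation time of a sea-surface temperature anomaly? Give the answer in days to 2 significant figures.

230 days

Areal heat capacity C = 4.219×10^8 J m⁻² K⁻¹ (given).
Relaxation time τ = C / λ = 4.22×10^8 / 20.89 = 2.02×10^7 s.
In days: 2.02×10^7 s / (86400 s/day) = 234 days.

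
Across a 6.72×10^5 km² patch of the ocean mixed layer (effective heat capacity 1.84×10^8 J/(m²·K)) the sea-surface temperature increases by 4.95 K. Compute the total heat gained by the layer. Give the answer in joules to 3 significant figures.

6.12×10^20 J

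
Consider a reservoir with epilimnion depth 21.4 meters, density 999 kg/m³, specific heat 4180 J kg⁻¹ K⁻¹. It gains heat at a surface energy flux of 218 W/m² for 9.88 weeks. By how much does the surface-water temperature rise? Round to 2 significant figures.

Areal heat capacity C = ρ c_p D = 999 × 4180 × 21.4 = 8.94×10^7 J/(m²·K).
Net heat input Q = F Δt = 218 × (9.88 weeks × 6.048×10^5 s/week) = 1.30×10^9 J/m².
ΔT = Q / C = 1.30×10^9 / 8.94×10^7 = 14.6 K.

15 K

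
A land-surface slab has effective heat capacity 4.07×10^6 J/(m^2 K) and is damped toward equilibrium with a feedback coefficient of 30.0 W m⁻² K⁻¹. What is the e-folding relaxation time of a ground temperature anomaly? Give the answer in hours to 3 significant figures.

Areal heat capacity C = 4.07×10^6 J/(m^2 K) (given).
Relaxation time τ = C / λ = 4.07×10^6 / 30.0 = 1.36×10^5 s.
In hours: 1.36×10^5 s / (3600 s/hour) = 37.7 hours.

37.7 hours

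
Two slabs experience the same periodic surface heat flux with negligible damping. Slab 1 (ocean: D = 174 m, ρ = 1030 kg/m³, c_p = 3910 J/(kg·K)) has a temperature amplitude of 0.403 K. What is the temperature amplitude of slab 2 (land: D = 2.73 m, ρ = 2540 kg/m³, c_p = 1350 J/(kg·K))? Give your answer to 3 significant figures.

30.2 K

C_ocean = 7.01×10^8 J/(m²·K); C_land = 9.36×10^6 J/(m²·K).
A ∝ 1/C ⇒ A_land = A_ocean × C_ocean/C_land = 0.403 × 74.9 = 30.2 K.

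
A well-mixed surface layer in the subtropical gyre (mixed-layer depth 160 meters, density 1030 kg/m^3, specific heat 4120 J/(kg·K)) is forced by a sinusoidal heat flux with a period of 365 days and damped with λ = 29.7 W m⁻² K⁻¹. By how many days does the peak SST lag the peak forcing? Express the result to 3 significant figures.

Areal heat capacity C = ρ c_p D = 1030 × 4120 × 160 = 6.79×10^8 J/(m²·K).
ω = 2π / 3.15×10^7 s = 1.99×10^-7 s⁻¹.
Phase lag φ = arctan(Cω/λ) = arctan(135/29.7) = 1.35 rad.
Time lag = φ / ω = 1.35 / 1.99×10^-7 = 6.80×10^6 s = 78.7 days.

78.7 days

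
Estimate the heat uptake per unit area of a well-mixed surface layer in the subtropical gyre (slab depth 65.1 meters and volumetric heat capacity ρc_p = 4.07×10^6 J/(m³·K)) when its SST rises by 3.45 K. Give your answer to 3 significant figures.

Areal heat capacity C = ρc_p × D = 4.07×10^6 × 65.1 = 2.65×10^8 J/(m^2 K).
ΔQ = C ΔT = 2.65×10^8 × 3.45 = 9.14×10^8 J/m².

9.14×10^8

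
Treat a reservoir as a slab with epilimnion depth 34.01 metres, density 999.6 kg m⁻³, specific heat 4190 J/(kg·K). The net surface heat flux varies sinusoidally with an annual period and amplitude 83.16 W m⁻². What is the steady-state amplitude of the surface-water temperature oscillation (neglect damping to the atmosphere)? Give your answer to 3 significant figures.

Areal heat capacity C = ρ c_p D = 999.6 × 4190 × 34.01 = 1.42×10^8 J/(m^2 K).
Angular frequency ω = 2π / T = 2π / 3.15×10^7 s = 1.99×10^-7 s⁻¹.
Cω = 1.42×10^8 × 1.99×10^-7 = 28.4 W/(m²·K).
Amplitude A = F₀ / (Cω) = 83.16 / 28.4 = 2.93 K.

2.93 K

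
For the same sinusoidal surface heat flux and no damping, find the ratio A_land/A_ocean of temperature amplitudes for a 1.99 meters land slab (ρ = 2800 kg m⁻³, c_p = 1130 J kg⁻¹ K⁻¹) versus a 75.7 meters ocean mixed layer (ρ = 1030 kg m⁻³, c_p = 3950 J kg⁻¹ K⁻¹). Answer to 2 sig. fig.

C_ocean = 1030 × 3950 × 75.7 = 3.08×10^8 J/(m²·K).
C_land = 2800 × 1130 × 1.99 = 6.30×10^6 J/(m²·K).
Undamped amplitude ∝ 1/C, so A_land/A_ocean = C_ocean/C_land = 48.9.

49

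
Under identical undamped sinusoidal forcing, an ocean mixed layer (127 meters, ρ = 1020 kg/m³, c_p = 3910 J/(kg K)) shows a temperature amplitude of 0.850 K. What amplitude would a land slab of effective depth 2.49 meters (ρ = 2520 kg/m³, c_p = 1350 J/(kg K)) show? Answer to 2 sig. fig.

51 K

C_ocean = 5.07×10^8 J/(m²·K); C_land = 8.47×10^6 J/(m²·K).
A ∝ 1/C ⇒ A_land = A_ocean × C_ocean/C_land = 0.850 × 59.8 = 50.8 K.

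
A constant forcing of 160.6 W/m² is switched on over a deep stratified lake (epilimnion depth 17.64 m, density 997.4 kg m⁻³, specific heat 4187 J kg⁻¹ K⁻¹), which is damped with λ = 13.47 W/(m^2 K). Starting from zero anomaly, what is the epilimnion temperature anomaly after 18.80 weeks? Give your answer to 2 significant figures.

10 K

Areal heat capacity C = ρ c_p D = 997.4 × 4187 × 17.64 = 7.37×10^7 J/(m^2 K).
τ = C / λ = 7.37×10^7 / 13.47 = 5.47×10^6 s.
Equilibrium anomaly ΔT_eq = F / λ = 160.6 / 13.47 = 11.9 K.
t = 18.80 weeks = 1.14×10^7 s, so t/τ = 2.08.
ΔT(t) = ΔT_eq (1 − e^(−t/τ)) = 11.9 × (1 − e^−2.08) = 10.4 K.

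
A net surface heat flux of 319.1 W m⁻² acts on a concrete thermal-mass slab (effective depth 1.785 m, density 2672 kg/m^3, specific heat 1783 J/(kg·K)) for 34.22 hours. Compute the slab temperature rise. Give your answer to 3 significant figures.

Areal heat capacity C = ρ c_p D = 2672 × 1783 × 1.785 = 8.50×10^6 J/(m²·K).
Net heat input Q = F Δt = 319.1 × (34.22 hours × 3600 s/hour) = 3.93×10^7 J/m².
ΔT = Q / C = 3.93×10^7 / 8.50×10^6 = 4.62 K.

4.62 K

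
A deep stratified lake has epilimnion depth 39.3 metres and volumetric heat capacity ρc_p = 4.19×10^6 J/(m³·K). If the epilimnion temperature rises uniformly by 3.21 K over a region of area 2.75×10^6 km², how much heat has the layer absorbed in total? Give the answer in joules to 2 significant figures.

1.5×10^21 J

Areal heat capacity C = ρc_p × D = 4.19×10^6 × 39.3 = 1.65×10^8 J/(m^2 K).
Heat per unit area: q = C ΔT = 1.65×10^8 × 3.21 = 5.29×10^8 J/m².
Total heat: Q = q × A = 5.29×10^8 × (2.75×10^6 × 10⁶ m²) = 1.45×10^21 J.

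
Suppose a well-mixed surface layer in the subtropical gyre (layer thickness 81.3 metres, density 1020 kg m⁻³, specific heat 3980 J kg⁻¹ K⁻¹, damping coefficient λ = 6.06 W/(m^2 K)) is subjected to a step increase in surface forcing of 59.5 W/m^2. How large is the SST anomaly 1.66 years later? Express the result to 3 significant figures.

6.07 K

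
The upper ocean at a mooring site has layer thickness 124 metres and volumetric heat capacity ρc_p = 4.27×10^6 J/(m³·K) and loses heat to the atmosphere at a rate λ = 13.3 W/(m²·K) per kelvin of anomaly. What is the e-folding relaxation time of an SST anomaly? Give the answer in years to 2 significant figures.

Areal heat capacity C = ρc_p × D = 4.27×10^6 × 124 = 5.29×10^8 J m⁻² K⁻¹.
Relaxation time τ = C / λ = 5.29×10^8 / 13.3 = 3.98×10^7 s.
In years: 3.98×10^7 s / (3.156×10^7 s/year) = 1.26 years.

1.3 years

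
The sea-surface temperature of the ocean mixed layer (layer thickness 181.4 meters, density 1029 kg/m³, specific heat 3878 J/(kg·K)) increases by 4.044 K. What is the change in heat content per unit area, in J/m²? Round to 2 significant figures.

2.9×10^9

Areal heat capacity C = ρ c_p D = 1029 × 3878 × 181.4 = 7.24×10^8 J m⁻² K⁻¹.
ΔQ = C ΔT = 7.24×10^8 × 4.044 = 2.93×10^9 J/m².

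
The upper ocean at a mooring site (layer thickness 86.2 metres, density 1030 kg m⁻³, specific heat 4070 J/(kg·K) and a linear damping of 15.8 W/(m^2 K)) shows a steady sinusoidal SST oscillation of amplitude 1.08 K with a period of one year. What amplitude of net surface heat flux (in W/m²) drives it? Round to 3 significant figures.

Areal heat capacity C = ρ c_p D = 1030 × 4070 × 86.2 = 3.61×10^8 J/(m²·K).
ω = 2π / 3.15×10^7 s = 1.99×10^-7 s⁻¹.
√((Cω)² + λ²) = √((72.0)² + 15.8²) = 73.7 W/(m²·K).
F₀ = A × √((Cω)²+λ²) = 1.08 × 73.7 = 79.6 W/m².

79.6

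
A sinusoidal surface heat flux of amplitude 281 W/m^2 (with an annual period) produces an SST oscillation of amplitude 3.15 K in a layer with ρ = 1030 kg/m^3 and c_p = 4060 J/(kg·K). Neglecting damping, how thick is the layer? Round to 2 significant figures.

110 m

ω = 2π / 3.15×10^7 s = 1.99×10^-7 s⁻¹.
Required C = F₀ / (A ω) = 281 / (3.15 × 1.99×10^-7) = 4.48×10^8 J/(m²·K).
D = C / (ρ c_p) = 4.48×10^8 / (1030 × 4060) = 107 m.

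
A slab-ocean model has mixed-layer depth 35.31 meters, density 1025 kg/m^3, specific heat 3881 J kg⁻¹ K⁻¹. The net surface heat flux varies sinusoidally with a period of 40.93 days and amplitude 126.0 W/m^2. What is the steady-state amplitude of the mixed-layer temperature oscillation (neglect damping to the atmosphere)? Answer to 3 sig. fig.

0.505 K

Areal heat capacity C = ρ c_p D = 1025 × 3881 × 35.31 = 1.40×10^8 J/(m^2 K).
Angular frequency ω = 2π / T = 2π / 3.54×10^6 s = 1.78×10^-6 s⁻¹.
Cω = 1.40×10^8 × 1.78×10^-6 = 250 W/(m²·K).
Amplitude A = F₀ / (Cω) = 126.0 / 250 = 0.505 K.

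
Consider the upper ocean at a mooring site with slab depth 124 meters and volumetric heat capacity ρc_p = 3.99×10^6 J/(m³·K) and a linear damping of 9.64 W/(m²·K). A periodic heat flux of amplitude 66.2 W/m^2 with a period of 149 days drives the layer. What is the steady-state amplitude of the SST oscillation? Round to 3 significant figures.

0.274 K

Areal heat capacity C = ρc_p × D = 3.99×10^6 × 124 = 4.95×10^8 J/(m^2 K).
Angular frequency ω = 2π / T = 2π / 1.29×10^7 s = 4.88×10^-7 s⁻¹.
√((Cω)² + λ²) = √((241)² + 9.64²) = 242 W/(m²·K).
Amplitude A = F₀ / √((Cω)²+λ²) = 66.2 / 242 = 0.274 K.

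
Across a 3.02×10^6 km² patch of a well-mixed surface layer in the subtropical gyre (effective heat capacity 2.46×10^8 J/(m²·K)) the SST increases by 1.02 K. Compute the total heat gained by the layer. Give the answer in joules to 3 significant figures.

Areal heat capacity C = 2.46×10^8 J/(m²·K) (given).
Heat per unit area: q = C ΔT = 2.46×10^8 × 1.02 = 2.51×10^8 J/m².
Total heat: Q = q × A = 2.51×10^8 × (3.02×10^6 × 10⁶ m²) = 7.58×10^20 J.

7.58×10^20 J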